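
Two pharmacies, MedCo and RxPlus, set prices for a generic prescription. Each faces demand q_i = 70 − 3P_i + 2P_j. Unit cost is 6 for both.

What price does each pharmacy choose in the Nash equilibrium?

MedCo's profit: π = (P_{MedCo} − 6)(70 − 3P_{MedCo} + 2P_{RxPlus}).
∂π/∂P_{MedCo} = 88 − 6P_{MedCo} + 2P_{RxPlus} = 0 ⇒ P_{MedCo} = 44/3 + (1/3)P_{RxPlus}.
By symmetry P_{RxPlus} = P_{MedCo}; substituting into the reaction function, (2/3)P_{MedCo} = 44/3 and P_{MedCo} = 22.

22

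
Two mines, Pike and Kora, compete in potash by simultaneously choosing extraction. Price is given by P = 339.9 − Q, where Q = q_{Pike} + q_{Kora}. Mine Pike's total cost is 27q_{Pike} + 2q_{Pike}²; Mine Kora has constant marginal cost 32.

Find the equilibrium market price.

Mine Pike's profit: π = q_{Pike}(339.9 − (q_{Pike} + q_{Kora})) − 27q_{Pike} − 2q_{Pike}².
∂π/∂q_{Pike} = 312.9 − 6q_{Pike} − q_{Kora} = 0, so q_{Pike} = 52.15 − (1/6)q_{Kora}.
For Kora: ∂π/∂q_{Kora} = 307.9 − 2q_{Kora} − q_{Pike} = 0 ⇒ q_{Kora} = 153.95 − 0.5q_{Pike}.
Substituting the second reaction function into the first: q_{Pike} = 52.15 − (1/6)(153.95 − 0.5q_{Pike}), which gives (11/12)q_{Pike} = 3179/120 ⇒ q_{Pike} = 28.9.
Then q_{Kora} = 153.95 − 0.5·28.9 = 139.5.
Equilibrium price: P = 339.9 − 168.4 = 171.5.

171.5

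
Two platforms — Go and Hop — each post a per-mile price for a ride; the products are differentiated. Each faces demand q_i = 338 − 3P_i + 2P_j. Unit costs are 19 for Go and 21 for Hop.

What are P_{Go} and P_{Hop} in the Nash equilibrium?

99.125, 99.875

Go's profit: π = (P_{Go} − 19)(338 − 3P_{Go} + 2P_{Hop}).
∂π/∂P_{Go} = 395 − 6P_{Go} + 2P_{Hop} = 0 ⇒ P_{Go} = 395/6 + (1/3)P_{Hop}.
Similarly P_{Hop} = 401/6 + (1/3)P_{Go}.
Plugging P_{Hop} into Go's best response: P_{Go} = 395/6 + (1/3)(401/6 + (1/3)P_{Go}) ⇒ (8/9)P_{Go} = 793/9, so P_{Go} = 99.125.
Then P_{Hop} = 401/6 + (1/3)·99.125 = 99.875.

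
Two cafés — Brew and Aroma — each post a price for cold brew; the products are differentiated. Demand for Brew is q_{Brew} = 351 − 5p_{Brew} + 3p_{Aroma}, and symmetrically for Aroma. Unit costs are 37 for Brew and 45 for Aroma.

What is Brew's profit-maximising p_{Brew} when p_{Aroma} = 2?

54.2

Brew's profit: π = (p_{Brew} − 37)(351 − 5p_{Brew} + 3p_{Aroma}).
∂π/∂p_{Brew} = 536 − 10p_{Brew} + 3p_{Aroma} = 0 ⇒ p_{Brew} = 53.6 + 0.3p_{Aroma}.
At p_{Aroma} = 2: p_{Brew} = 53.6 + 0.3·2 = 54.2.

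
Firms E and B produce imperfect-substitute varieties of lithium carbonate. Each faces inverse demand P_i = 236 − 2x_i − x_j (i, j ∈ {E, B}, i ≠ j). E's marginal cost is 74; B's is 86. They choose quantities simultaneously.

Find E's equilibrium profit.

2204.48

Firm E's profit: π = x_E(236 − 2x_E − x_B) − 74x_E.
∂π/∂x_E = 162 − 4x_E − x_B = 0 ⇒ x_E = 40.5 − 0.25x_B.
Similarly x_B = 37.5 − 0.25x_E.
Solving the two reaction functions simultaneously: (1 − (−0.25)(−0.25))x_E = 40.5 − 0.25·37.5, so 0.9375x_E = 31.125 and x_E = 33.2.
Then x_B = 37.5 − 0.25·33.2 = 29.2.
P_E = 236 − 2·33.2 − 29.2 = 140.4.
Profit = (140.4 − 74)·33.2 = 2204.48.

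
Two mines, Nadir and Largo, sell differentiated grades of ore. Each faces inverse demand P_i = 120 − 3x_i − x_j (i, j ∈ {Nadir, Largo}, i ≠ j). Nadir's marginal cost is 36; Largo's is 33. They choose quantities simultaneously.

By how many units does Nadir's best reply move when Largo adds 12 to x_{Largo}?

Mine Nadir's profit: π = x_{Nadir}(120 − 3x_{Nadir} − x_{Largo}) − 36x_{Nadir}.
∂π/∂x_{Nadir} = 84 − 6x_{Nadir} − x_{Largo} = 0 ⇒ x_{Nadir} = 14 − (1/6)x_{Largo}.
The reaction-function slope is −1/6, so a 12-unit rise in x_{Largo} moves x_{Nadir} by −1/6 × 12 = −2. Nadir's best response falls — the actions are strategic substitutes.

-2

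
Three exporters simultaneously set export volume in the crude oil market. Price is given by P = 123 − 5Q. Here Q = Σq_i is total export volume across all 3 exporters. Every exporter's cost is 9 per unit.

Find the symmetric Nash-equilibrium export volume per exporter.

5.7

A representative exporter's profit is π_i = q_i(123 − 5Q) − 9q_i, with Q = q_i + Σ_{j≠i} q_j.
First-order condition: 114 − 10q_i − 5Σ_{j≠i} q_j = 0.
In a symmetric equilibrium every exporter chooses the same q, so Σ_{j≠i} q_j = 2q. The condition becomes 114 − 20q = 0, giving q = 114/20 = 5.7.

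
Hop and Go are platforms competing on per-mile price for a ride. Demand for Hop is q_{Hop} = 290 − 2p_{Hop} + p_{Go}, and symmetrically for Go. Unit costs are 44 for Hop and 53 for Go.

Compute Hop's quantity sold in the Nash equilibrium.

166.4

Hop's profit: π = (p_{Hop} − 44)(290 − 2p_{Hop} + p_{Go}).
∂π/∂p_{Hop} = 378 − 4p_{Hop} + p_{Go} = 0 ⇒ p_{Hop} = 94.5 + 0.25p_{Go}.
Similarly p_{Go} = 99 + 0.25p_{Hop}.
Plugging p_{Go} into Hop's best response: p_{Hop} = 94.5 + 0.25(99 + 0.25p_{Hop}) ⇒ 0.9375p_{Hop} = 119.25, so p_{Hop} = 127.2.
Then p_{Go} = 99 + 0.25·127.2 = 130.8.
q_{Hop} = 290 − 2·127.2 + 130.8 = 166.4.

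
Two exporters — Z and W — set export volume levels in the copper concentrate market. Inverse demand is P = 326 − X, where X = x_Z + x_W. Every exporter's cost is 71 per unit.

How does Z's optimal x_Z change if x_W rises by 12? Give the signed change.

-6

Exporter Z's profit: π = x_Z(326 − (x_Z + x_W)) − 71x_Z.
∂π/∂x_Z = 255 − 2x_Z − x_W = 0, so x_Z = 127.5 − 0.5x_W.
The reaction-function slope is −0.5, so a 12-unit rise in x_W moves x_Z by −0.5 × 12 = −6. Z's best response falls — the actions are strategic substitutes.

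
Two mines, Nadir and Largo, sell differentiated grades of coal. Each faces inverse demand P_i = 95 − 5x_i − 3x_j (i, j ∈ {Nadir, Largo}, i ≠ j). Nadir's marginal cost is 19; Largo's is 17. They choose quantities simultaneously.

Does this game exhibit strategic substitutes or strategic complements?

Mine Nadir's profit: π = x_{Nadir}(95 − 5x_{Nadir} − 3x_{Largo}) − 19x_{Nadir}.
∂π/∂x_{Nadir} = 76 − 10x_{Nadir} − 3x_{Largo} = 0 ⇒ x_{Nadir} = 7.6 − 0.3x_{Largo}.
The best-response slope dx_{Nadir}/dx_{Largo} = −0.3 < 0: the reaction function is downward-sloping, so the choices are strategic substitutes.

strategic substitutes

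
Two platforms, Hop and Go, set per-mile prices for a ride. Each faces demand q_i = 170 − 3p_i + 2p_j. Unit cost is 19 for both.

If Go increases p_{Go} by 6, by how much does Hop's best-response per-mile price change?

Hop's profit: π = (p_{Hop} − 19)(170 − 3p_{Hop} + 2p_{Go}).
∂π/∂p_{Hop} = 227 − 6p_{Hop} + 2p_{Go} = 0 ⇒ p_{Hop} = 227/6 + (1/3)p_{Go}.
The reaction-function slope is 1/3, so a 6-unit rise in p_{Go} moves p_{Hop} by 1/3 × 6 = 2. Hop's best response rises — the actions are strategic complements.

2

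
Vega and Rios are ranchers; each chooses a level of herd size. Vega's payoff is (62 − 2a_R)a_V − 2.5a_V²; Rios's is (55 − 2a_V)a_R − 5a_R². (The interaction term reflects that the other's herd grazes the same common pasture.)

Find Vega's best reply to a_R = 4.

10.8

Expanding Vega's payoff: 62a_V − 2a_Ra_V − 2.5a_V².
∂π/∂a_V = 62 − 2a_R − 5a_V = 0, so a_V = 12.4 − 0.4a_R.
At a_R = 4: a_V = 12.4 − 0.4·4 = 10.8.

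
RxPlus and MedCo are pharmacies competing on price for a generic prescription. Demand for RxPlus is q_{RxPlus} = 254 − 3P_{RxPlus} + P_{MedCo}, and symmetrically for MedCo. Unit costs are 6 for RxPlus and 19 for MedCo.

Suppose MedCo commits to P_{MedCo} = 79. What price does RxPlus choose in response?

RxPlus's profit: π = (P_{RxPlus} − 6)(254 − 3P_{RxPlus} + P_{MedCo}).
∂π/∂P_{RxPlus} = 272 − 6P_{RxPlus} + P_{MedCo} = 0 ⇒ P_{RxPlus} = 136/3 + (1/6)P_{MedCo}.
At P_{MedCo} = 79: P_{RxPlus} = 136/3 + (1/6)·79 = 58.5.

58.5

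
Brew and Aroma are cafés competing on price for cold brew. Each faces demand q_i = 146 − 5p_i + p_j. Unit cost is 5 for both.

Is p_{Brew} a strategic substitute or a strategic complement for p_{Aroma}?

strategic complements

Brew's profit: π = (p_{Brew} − 5)(146 − 5p_{Brew} + p_{Aroma}).
∂π/∂p_{Brew} = 171 − 10p_{Brew} + p_{Aroma} = 0 ⇒ p_{Brew} = 17.1 + 0.1p_{Aroma}.
The best-response slope dp_{Brew}/dp_{Aroma} = 0.1 > 0: the reaction function is upward-sloping, so the choices are strategic complements.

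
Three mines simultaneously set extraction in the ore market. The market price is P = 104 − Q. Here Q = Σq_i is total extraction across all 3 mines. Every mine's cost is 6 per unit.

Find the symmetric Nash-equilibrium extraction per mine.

A representative mine's profit is π_i = q_i(104 − Q) − 6q_i, with Q = q_i + Σ_{j≠i} q_j.
First-order condition: 98 − 2q_i − Σ_{j≠i} q_j = 0.
Imposing symmetry (q_j = q for all j) turns Σ_{j≠i} q_j into 2q, so 98 = 4q and q = 24.5.

24.5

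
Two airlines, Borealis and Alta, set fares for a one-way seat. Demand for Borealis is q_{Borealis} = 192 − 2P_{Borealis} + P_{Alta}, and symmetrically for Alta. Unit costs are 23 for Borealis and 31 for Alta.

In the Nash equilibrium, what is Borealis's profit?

Borealis's profit: π = (P_{Borealis} − 23)(192 − 2P_{Borealis} + P_{Alta}).
∂π/∂P_{Borealis} = 238 − 4P_{Borealis} + P_{Alta} = 0 ⇒ P_{Borealis} = 59.5 + 0.25P_{Alta}.
Similarly P_{Alta} = 63.5 + 0.25P_{Borealis}.
Solving the two reaction functions simultaneously: (1 − (0.25)(0.25))P_{Borealis} = 59.5 + 0.25·63.5, so 0.9375P_{Borealis} = 75.375 and P_{Borealis} = 80.4.
Then P_{Alta} = 63.5 + 0.25·80.4 = 83.6.
q_{Borealis} = 192 − 2·80.4 + 83.6 = 114.8.
Profit = (80.4 − 23)·114.8 = 6589.52.

6589.52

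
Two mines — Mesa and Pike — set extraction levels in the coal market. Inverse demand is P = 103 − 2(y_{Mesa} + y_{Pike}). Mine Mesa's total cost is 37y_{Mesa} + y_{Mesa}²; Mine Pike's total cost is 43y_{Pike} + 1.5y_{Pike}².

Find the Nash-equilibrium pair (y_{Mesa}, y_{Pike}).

9, 6

Mine Mesa's profit: π = y_{Mesa}(103 − 2(y_{Mesa} + y_{Pike})) − 37y_{Mesa} − y_{Mesa}².
∂π/∂y_{Mesa} = 66 − 6y_{Mesa} − 2y_{Pike} = 0, so y_{Mesa} = 11 − (1/3)y_{Pike}.
For Pike: ∂π/∂y_{Pike} = 60 − 7y_{Pike} − 2y_{Mesa} = 0 ⇒ y_{Pike} = 60/7 − (2/7)y_{Mesa}.
Plugging y_{Pike} into Mesa's best response: y_{Mesa} = 11 − (1/3)(60/7 − (2/7)y_{Mesa}) ⇒ (19/21)y_{Mesa} = 57/7, so y_{Mesa} = 9.
Then y_{Pike} = 60/7 − (2/7)·9 = 6.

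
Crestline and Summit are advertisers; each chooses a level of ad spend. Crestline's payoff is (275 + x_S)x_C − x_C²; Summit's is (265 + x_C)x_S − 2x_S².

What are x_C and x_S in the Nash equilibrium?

Expanding Crestline's payoff: 275x_C + x_Sx_C − x_C².
∂π/∂x_C = 275 + x_S − 2x_C = 0, so x_C = 137.5 + 0.5x_S.
Likewise for Summit: x_S = 66.25 + 0.25x_C.
Solving the two reaction functions simultaneously: (1 − (0.5)(0.25))x_C = 137.5 + 0.5·66.25, so 0.875x_C = 170.625 and x_C = 195.
Then x_S = 66.25 + 0.25·195 = 115.

195, 115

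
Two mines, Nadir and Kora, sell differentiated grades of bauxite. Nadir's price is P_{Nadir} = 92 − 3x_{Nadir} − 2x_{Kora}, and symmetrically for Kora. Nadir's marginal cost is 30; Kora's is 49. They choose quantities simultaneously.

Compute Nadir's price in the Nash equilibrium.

Mine Nadir's profit: π = x_{Nadir}(92 − 3x_{Nadir} − 2x_{Kora}) − 30x_{Nadir}.
∂π/∂x_{Nadir} = 62 − 6x_{Nadir} − 2x_{Kora} = 0 ⇒ x_{Nadir} = 31/3 − (1/3)x_{Kora}.
Similarly x_{Kora} = 43/6 − (1/3)x_{Nadir}.
Substituting the second reaction function into the first: x_{Nadir} = 31/3 − (1/3)(43/6 − (1/3)x_{Nadir}), which gives (8/9)x_{Nadir} = 143/18 ⇒ x_{Nadir} = 8.9375.
Then x_{Kora} = 43/6 − (1/3)·8.9375 = 4.1875.
P_{Nadir} = 92 − 3·8.9375 − 2·4.1875 = 56.8125.

56.8125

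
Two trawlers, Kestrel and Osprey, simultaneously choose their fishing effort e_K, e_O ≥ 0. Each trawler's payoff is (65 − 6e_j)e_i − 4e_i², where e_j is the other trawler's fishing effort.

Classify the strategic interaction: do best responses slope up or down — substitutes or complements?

Kestrel's payoff is (65 − 6e_O)e_K − 4e_K².
∂π/∂e_K = 65 − 6e_O − 8e_K = 0, so e_K = 8.125 − 0.75e_O.
The best-response slope de_K/de_O = −0.75 < 0: the reaction function is downward-sloping, so the choices are strategic substitutes.

strategic substitutes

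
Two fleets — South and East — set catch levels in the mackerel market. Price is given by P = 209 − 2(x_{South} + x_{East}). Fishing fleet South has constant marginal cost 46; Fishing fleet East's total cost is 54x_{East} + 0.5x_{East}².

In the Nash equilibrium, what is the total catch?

49.9375

Fishing fleet South's profit: π = x_{South}(209 − 2(x_{South} + x_{East})) − 46x_{South}.
∂π/∂x_{South} = 163 − 4x_{South} − 2x_{East} = 0, so x_{South} = 40.75 − 0.5x_{East}.
For East: ∂π/∂x_{East} = 155 − 5x_{East} − 2x_{South} = 0 ⇒ x_{East} = 31 − 0.4x_{South}.
Solving the two reaction functions simultaneously: (1 − (−0.5)(−0.4))x_{South} = 40.75 − 0.5·31, so 0.8x_{South} = 25.25 and x_{South} = 31.5625.
Then x_{East} = 31 − 0.4·31.5625 = 18.375.
Total catch: 31.5625 + 18.375 = 49.9375.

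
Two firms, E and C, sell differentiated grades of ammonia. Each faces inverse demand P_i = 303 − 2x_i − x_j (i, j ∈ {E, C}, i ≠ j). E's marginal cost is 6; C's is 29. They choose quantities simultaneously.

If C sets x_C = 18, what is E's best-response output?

69.75

Firm E's profit: π = x_E(303 − 2x_E − x_C) − 6x_E.
∂π/∂x_E = 297 − 4x_E − x_C = 0 ⇒ x_E = 74.25 − 0.25x_C.
At x_C = 18: x_E = 74.25 − 0.25·18 = 69.75.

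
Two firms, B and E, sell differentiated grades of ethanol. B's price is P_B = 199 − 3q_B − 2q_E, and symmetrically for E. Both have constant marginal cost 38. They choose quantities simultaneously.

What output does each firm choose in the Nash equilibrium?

20.125

Firm B's profit: π = q_B(199 − 3q_B − 2q_E) − 38q_B.
∂π/∂q_B = 161 − 6q_B − 2q_E = 0 ⇒ q_B = 161/6 − (1/3)q_E.
The game is symmetric, so in equilibrium q_E = q_B: the reaction function gives (4/3)q_B = 161/6, hence q_B = 20.125.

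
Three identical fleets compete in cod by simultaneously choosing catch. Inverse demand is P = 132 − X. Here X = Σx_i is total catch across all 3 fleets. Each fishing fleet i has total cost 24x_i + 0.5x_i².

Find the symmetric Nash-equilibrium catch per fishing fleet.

21.6

A representative fishing fleet's profit is π_i = x_i(132 − X) − 24x_i − 0.5x_i², with X = x_i + Σ_{j≠i} x_j.
First-order condition: 108 − 3x_i − Σ_{j≠i} x_j = 0.
Imposing symmetry (x_j = x for all j) turns Σ_{j≠i} x_j into 2x, so 108 = 5x and x = 21.6.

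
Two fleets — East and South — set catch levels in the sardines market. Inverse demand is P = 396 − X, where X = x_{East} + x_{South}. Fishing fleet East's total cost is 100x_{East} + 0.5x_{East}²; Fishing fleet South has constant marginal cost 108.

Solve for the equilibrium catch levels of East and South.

60.8, 113.6

Fishing fleet East's profit: π = x_{East}(396 − (x_{East} + x_{South})) − 100x_{East} − 0.5x_{East}².
∂π/∂x_{East} = 296 − 3x_{East} − x_{South} = 0, so x_{East} = 296/3 − (1/3)x_{South}.
For South: ∂π/∂x_{South} = 288 − 2x_{South} − x_{East} = 0 ⇒ x_{South} = 144 − 0.5x_{East}.
Substituting the second reaction function into the first: x_{East} = 296/3 − (1/3)(144 − 0.5x_{East}), which gives (5/6)x_{East} = 152/3 ⇒ x_{East} = 60.8.
Then x_{South} = 144 − 0.5·60.8 = 113.6.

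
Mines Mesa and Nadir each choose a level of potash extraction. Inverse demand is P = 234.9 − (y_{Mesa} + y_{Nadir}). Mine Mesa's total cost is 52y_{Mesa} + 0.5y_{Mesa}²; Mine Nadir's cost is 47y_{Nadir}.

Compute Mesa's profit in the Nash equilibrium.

1898.9046

Mine Mesa's profit: π = y_{Mesa}(234.9 − (y_{Mesa} + y_{Nadir})) − 52y_{Mesa} − 0.5y_{Mesa}².
∂π/∂y_{Mesa} = 182.9 − 3y_{Mesa} − y_{Nadir} = 0, so y_{Mesa} = 1829/30 − (1/3)y_{Nadir}.
For Nadir: ∂π/∂y_{Nadir} = 187.9 − 2y_{Nadir} − y_{Mesa} = 0 ⇒ y_{Nadir} = 93.95 − 0.5y_{Mesa}.
Plugging y_{Nadir} into Mesa's best response: y_{Mesa} = 1829/30 − (1/3)(93.95 − 0.5y_{Mesa}) ⇒ (5/6)y_{Mesa} = 29.65, so y_{Mesa} = 35.58.
Then y_{Nadir} = 93.95 − 0.5·35.58 = 76.16.
Price P = 234.9 − 111.74 = 123.16.
Mesa's profit: (123.16 − 52)·35.58 − 0.5(35.58)² = 1898.9046.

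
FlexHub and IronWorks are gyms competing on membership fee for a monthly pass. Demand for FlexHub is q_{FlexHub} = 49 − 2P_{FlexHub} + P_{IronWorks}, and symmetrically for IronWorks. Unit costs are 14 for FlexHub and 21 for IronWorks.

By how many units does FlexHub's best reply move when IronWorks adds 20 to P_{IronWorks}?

FlexHub's profit: π = (P_{FlexHub} − 14)(49 − 2P_{FlexHub} + P_{IronWorks}).
∂π/∂P_{FlexHub} = 77 − 4P_{FlexHub} + P_{IronWorks} = 0 ⇒ P_{FlexHub} = 19.25 + 0.25P_{IronWorks}.
The reaction-function slope is 0.25, so a 20-unit rise in P_{IronWorks} moves P_{FlexHub} by 0.25 × 20 = 5. FlexHub's best response rises — the actions are strategic complements.

5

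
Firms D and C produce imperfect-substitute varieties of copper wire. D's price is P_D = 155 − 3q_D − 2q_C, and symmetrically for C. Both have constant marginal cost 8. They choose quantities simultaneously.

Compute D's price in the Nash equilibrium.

63.125

Firm D's profit: π = q_D(155 − 3q_D − 2q_C) − 8q_D.
∂π/∂q_D = 147 − 6q_D − 2q_C = 0 ⇒ q_D = 24.5 − (1/3)q_C.
The game is symmetric, so in equilibrium q_C = q_D: the reaction function gives (4/3)q_D = 24.5, hence q_D = 18.375.
P_D = 155 − 3·18.375 − 2·18.375 = 63.125.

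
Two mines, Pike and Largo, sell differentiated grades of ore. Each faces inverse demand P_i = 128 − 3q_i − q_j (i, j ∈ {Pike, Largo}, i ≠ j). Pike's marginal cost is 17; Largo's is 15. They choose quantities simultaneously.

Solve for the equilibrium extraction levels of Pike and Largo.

15.8, 16.2

Mine Pike's profit: π = q_{Pike}(128 − 3q_{Pike} − q_{Largo}) − 17q_{Pike}.
∂π/∂q_{Pike} = 111 − 6q_{Pike} − q_{Largo} = 0 ⇒ q_{Pike} = 18.5 − (1/6)q_{Largo}.
Similarly q_{Largo} = 113/6 − (1/6)q_{Pike}.
Substituting the second reaction function into the first: q_{Pike} = 18.5 − (1/6)(113/6 − (1/6)q_{Pike}), which gives (35/36)q_{Pike} = 553/36 ⇒ q_{Pike} = 15.8.
Then q_{Largo} = 113/6 − (1/6)·15.8 = 16.2.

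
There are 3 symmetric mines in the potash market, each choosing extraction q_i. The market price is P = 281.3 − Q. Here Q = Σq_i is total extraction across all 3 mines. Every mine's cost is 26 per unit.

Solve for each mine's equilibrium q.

63.825

A representative mine's profit is π_i = q_i(281.3 − Q) − 26q_i, with Q = q_i + Σ_{j≠i} q_j.
First-order condition: 255.3 − 2q_i − Σ_{j≠i} q_j = 0.
In a symmetric equilibrium every mine chooses the same q, so Σ_{j≠i} q_j = 2q. The condition becomes 255.3 − 4q = 0, giving q = 255.3/4 = 63.825.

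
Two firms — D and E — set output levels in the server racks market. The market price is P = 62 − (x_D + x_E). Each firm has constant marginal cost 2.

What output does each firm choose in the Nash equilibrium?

Firm D's profit: π = x_D(62 − (x_D + x_E)) − 2x_D.
∂π/∂x_D = 60 − 2x_D − x_E = 0, so x_D = 30 − 0.5x_E.
By symmetry x_E = x_D; substituting into the reaction function, 1.5x_D = 30 and x_D = 20.

20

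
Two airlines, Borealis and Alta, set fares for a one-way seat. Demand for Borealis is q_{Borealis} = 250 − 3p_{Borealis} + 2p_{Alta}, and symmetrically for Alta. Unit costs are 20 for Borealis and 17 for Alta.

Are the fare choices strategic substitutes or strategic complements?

strategic complements

Borealis's profit: π = (p_{Borealis} − 20)(250 − 3p_{Borealis} + 2p_{Alta}).
∂π/∂p_{Borealis} = 310 − 6p_{Borealis} + 2p_{Alta} = 0 ⇒ p_{Borealis} = 155/3 + (1/3)p_{Alta}.
The best-response slope dp_{Borealis}/dp_{Alta} = 1/3 > 0: the reaction function is upward-sloping, so the choices are strategic complements.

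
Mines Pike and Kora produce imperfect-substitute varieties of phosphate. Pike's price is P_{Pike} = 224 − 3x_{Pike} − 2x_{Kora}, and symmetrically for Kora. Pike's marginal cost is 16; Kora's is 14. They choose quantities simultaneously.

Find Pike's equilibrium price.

Mine Pike's profit: π = x_{Pike}(224 − 3x_{Pike} − 2x_{Kora}) − 16x_{Pike}.
∂π/∂x_{Pike} = 208 − 6x_{Pike} − 2x_{Kora} = 0 ⇒ x_{Pike} = 104/3 − (1/3)x_{Kora}.
Similarly x_{Kora} = 35 − (1/3)x_{Pike}.
Plugging x_{Kora} into Pike's best response: x_{Pike} = 104/3 − (1/3)(35 − (1/3)x_{Pike}) ⇒ (8/9)x_{Pike} = 23, so x_{Pike} = 25.875.
Then x_{Kora} = 35 − (1/3)·25.875 = 26.375.
P_{Pike} = 224 − 3·25.875 − 2·26.375 = 93.625.

93.625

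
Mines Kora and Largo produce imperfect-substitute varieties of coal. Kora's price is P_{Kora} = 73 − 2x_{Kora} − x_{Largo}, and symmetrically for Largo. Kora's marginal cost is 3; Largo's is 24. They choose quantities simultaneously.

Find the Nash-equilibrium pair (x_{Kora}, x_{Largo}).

Mine Kora's profit: π = x_{Kora}(73 − 2x_{Kora} − x_{Largo}) − 3x_{Kora}.
∂π/∂x_{Kora} = 70 − 4x_{Kora} − x_{Largo} = 0 ⇒ x_{Kora} = 17.5 − 0.25x_{Largo}.
Similarly x_{Largo} = 12.25 − 0.25x_{Kora}.
Plugging x_{Largo} into Kora's best response: x_{Kora} = 17.5 − 0.25(12.25 − 0.25x_{Kora}) ⇒ 0.9375x_{Kora} = 14.4375, so x_{Kora} = 15.4.
Then x_{Largo} = 12.25 − 0.25·15.4 = 8.4.

15.4, 8.4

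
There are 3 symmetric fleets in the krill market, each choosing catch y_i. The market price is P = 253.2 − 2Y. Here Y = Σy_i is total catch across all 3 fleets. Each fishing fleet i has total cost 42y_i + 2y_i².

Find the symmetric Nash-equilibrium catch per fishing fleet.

17.6

A representative fishing fleet's profit is π_i = y_i(253.2 − 2Y) − 42y_i − 2y_i², with Y = y_i + Σ_{j≠i} y_j.
First-order condition: 211.2 − 8y_i − 2Σ_{j≠i} y_j = 0.
In a symmetric equilibrium every fishing fleet chooses the same y, so Σ_{j≠i} y_j = 2y. The condition becomes 211.2 − 12y = 0, giving y = 211.2/12 = 17.6.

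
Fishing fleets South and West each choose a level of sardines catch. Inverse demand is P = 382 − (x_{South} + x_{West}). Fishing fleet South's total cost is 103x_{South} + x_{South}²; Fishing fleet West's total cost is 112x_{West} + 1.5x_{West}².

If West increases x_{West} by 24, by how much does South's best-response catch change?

-6

Fishing fleet South's profit: π = x_{South}(382 − (x_{South} + x_{West})) − 103x_{South} − x_{South}².
∂π/∂x_{South} = 279 − 4x_{South} − x_{West} = 0, so x_{South} = 69.75 − 0.25x_{West}.
The reaction-function slope is −0.25, so a 24-unit rise in x_{West} moves x_{South} by −0.25 × 24 = −6. South's best response falls — the actions are strategic substitutes.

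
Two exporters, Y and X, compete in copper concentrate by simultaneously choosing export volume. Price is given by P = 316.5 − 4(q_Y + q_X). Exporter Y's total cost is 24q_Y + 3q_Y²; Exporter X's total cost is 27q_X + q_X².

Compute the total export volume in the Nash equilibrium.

37.5

Exporter Y's profit: π = q_Y(316.5 − 4(q_Y + q_X)) − 24q_Y − 3q_Y².
∂π/∂q_Y = 292.5 − 14q_Y − 4q_X = 0, so q_Y = 585/28 − (2/7)q_X.
For X: ∂π/∂q_X = 289.5 − 10q_X − 4q_Y = 0 ⇒ q_X = 28.95 − 0.4q_Y.
Substituting the second reaction function into the first: q_Y = 585/28 − (2/7)(28.95 − 0.4q_Y), which gives (31/35)q_Y = 1767/140 ⇒ q_Y = 14.25.
Then q_X = 28.95 − 0.4·14.25 = 23.25.
Total export volume: 14.25 + 23.25 = 37.5.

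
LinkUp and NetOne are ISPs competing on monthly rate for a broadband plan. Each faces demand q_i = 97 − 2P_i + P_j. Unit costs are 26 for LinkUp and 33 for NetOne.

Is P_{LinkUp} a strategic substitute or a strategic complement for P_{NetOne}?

LinkUp's profit: π = (P_{LinkUp} − 26)(97 − 2P_{LinkUp} + P_{NetOne}).
∂π/∂P_{LinkUp} = 149 − 4P_{LinkUp} + P_{NetOne} = 0 ⇒ P_{LinkUp} = 37.25 + 0.25P_{NetOne}.
The best-response slope dP_{LinkUp}/dP_{NetOne} = 0.25 > 0: the reaction function is upward-sloping, so the choices are strategic complements.

strategic complements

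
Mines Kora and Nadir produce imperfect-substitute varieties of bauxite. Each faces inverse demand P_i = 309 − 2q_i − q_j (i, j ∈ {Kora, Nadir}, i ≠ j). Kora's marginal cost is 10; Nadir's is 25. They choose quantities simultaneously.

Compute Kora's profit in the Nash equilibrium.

7393.28

Mine Kora's profit: π = q_{Kora}(309 − 2q_{Kora} − q_{Nadir}) − 10q_{Kora}.
∂π/∂q_{Kora} = 299 − 4q_{Kora} − q_{Nadir} = 0 ⇒ q_{Kora} = 74.75 − 0.25q_{Nadir}.
Similarly q_{Nadir} = 71 − 0.25q_{Kora}.
Solving the two reaction functions simultaneously: (1 − (−0.25)(−0.25))q_{Kora} = 74.75 − 0.25·71, so 0.9375q_{Kora} = 57 and q_{Kora} = 60.8.
Then q_{Nadir} = 71 − 0.25·60.8 = 55.8.
P_{Kora} = 309 − 2·60.8 − 55.8 = 131.6.
Profit = (131.6 − 10)·60.8 = 7393.28.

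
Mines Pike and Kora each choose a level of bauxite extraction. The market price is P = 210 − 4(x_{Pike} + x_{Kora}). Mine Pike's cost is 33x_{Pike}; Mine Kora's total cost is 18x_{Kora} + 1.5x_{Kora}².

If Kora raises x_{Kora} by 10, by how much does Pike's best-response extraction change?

Mine Pike's profit: π = x_{Pike}(210 − 4(x_{Pike} + x_{Kora})) − 33x_{Pike}.
∂π/∂x_{Pike} = 177 − 8x_{Pike} − 4x_{Kora} = 0, so x_{Pike} = 22.125 − 0.5x_{Kora}.
The reaction-function slope is −0.5, so a 10-unit rise in x_{Kora} moves x_{Pike} by −0.5 × 10 = −5. Pike's best response falls — the actions are strategic substitutes.

-5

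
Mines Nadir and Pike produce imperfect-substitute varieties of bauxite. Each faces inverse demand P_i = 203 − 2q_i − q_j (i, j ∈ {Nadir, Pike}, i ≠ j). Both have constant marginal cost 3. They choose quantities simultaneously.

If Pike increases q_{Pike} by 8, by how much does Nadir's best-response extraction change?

-2

Mine Nadir's profit: π = q_{Nadir}(203 − 2q_{Nadir} − q_{Pike}) − 3q_{Nadir}.
∂π/∂q_{Nadir} = 200 − 4q_{Nadir} − q_{Pike} = 0 ⇒ q_{Nadir} = 50 − 0.25q_{Pike}.
The reaction-function slope is −0.25, so an 8-unit rise in q_{Pike} moves q_{Nadir} by −0.25 × 8 = −2. Nadir's best response falls — the actions are strategic substitutes.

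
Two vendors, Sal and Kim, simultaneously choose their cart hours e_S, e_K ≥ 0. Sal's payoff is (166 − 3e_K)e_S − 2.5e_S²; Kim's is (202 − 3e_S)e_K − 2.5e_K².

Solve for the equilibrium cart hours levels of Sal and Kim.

14, 32

Expanding Sal's payoff: 166e_S − 3e_Ke_S − 2.5e_S².
∂π/∂e_S = 166 − 3e_K − 5e_S = 0, so e_S = 33.2 − 0.6e_K.
Likewise for Kim: e_K = 40.4 − 0.6e_S.
Solving the two reaction functions simultaneously: (1 − (−0.6)(−0.6))e_S = 33.2 − 0.6·40.4, so 0.64e_S = 8.96 and e_S = 14.
Then e_K = 40.4 − 0.6·14 = 32.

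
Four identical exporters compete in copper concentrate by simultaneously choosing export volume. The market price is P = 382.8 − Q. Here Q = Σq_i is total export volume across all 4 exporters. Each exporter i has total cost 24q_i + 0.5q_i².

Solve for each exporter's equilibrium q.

59.8

A representative exporter's profit is π_i = q_i(382.8 − Q) − 24q_i − 0.5q_i², with Q = q_i + Σ_{j≠i} q_j.
First-order condition: 358.8 − 3q_i − Σ_{j≠i} q_j = 0.
In a symmetric equilibrium every exporter chooses the same q, so Σ_{j≠i} q_j = 3q. The condition becomes 358.8 − 6q = 0, giving q = 358.8/6 = 59.8.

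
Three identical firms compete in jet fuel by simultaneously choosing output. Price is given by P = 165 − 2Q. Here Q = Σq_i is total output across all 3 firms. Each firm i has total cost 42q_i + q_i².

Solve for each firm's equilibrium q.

12.3

A representative firm's profit is π_i = q_i(165 − 2Q) − 42q_i − q_i², with Q = q_i + Σ_{j≠i} q_j.
First-order condition: 123 − 6q_i − 2Σ_{j≠i} q_j = 0.
In a symmetric equilibrium every firm chooses the same q, so Σ_{j≠i} q_j = 2q. The condition becomes 123 − 10q = 0, giving q = 123/10 = 12.3.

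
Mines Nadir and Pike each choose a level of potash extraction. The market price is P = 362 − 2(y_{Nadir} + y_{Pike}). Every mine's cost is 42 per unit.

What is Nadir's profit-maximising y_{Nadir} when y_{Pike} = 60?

50

Mine Nadir's profit: π = y_{Nadir}(362 − 2(y_{Nadir} + y_{Pike})) − 42y_{Nadir}.
∂π/∂y_{Nadir} = 320 − 4y_{Nadir} − 2y_{Pike} = 0, so y_{Nadir} = 80 − 0.5y_{Pike}.
At y_{Pike} = 60: y_{Nadir} = 80 − 0.5·60 = 50.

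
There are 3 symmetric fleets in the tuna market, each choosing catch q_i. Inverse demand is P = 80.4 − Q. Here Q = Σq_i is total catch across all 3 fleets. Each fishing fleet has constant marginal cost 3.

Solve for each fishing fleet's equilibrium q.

A representative fishing fleet's profit is π_i = q_i(80.4 − Q) − 3q_i, with Q = q_i + Σ_{j≠i} q_j.
First-order condition: 77.4 − 2q_i − Σ_{j≠i} q_j = 0.
In a symmetric equilibrium every fishing fleet chooses the same q, so Σ_{j≠i} q_j = 2q. The condition becomes 77.4 − 4q = 0, giving q = 77.4/4 = 19.35.

19.35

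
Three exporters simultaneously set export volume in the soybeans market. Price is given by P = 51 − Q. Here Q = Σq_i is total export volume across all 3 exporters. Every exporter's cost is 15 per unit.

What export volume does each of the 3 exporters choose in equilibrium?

A representative exporter's profit is π_i = q_i(51 − Q) − 15q_i, with Q = q_i + Σ_{j≠i} q_j.
First-order condition: 36 − 2q_i − Σ_{j≠i} q_j = 0.
In a symmetric equilibrium every exporter chooses the same q, so Σ_{j≠i} q_j = 2q. The condition becomes 36 − 4q = 0, giving q = 36/4 = 9.

9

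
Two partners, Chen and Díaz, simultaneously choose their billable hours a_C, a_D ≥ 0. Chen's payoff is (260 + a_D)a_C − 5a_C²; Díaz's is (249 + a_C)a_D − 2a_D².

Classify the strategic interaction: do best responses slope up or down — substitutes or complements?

strategic complements

Expanding Chen's payoff: 260a_C + a_Da_C − 5a_C².
∂π/∂a_C = 260 + a_D − 10a_C = 0, so a_C = 26 + 0.1a_D.
The best-response slope da_C/da_D = 0.1 > 0: the reaction function is upward-sloping, so the choices are strategic complements.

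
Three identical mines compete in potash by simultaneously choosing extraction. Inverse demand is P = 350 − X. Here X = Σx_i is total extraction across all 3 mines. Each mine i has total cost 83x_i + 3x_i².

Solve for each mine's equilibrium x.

A representative mine's profit is π_i = x_i(350 − X) − 83x_i − 3x_i², with X = x_i + Σ_{j≠i} x_j.
First-order condition: 267 − 8x_i − Σ_{j≠i} x_j = 0.
Imposing symmetry (x_j = x for all j) turns Σ_{j≠i} x_j into 2x, so 267 = 10x and x = 26.7.

26.7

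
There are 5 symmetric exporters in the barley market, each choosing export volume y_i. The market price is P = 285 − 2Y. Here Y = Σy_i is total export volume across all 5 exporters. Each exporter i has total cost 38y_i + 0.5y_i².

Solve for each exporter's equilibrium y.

A representative exporter's profit is π_i = y_i(285 − 2Y) − 38y_i − 0.5y_i², with Y = y_i + Σ_{j≠i} y_j.
First-order condition: 247 − 5y_i − 2Σ_{j≠i} y_j = 0.
With identical exporters, set every y_j = y: then 247 − 5y − 8y = 0, i.e. y = 247/13 = 19.

19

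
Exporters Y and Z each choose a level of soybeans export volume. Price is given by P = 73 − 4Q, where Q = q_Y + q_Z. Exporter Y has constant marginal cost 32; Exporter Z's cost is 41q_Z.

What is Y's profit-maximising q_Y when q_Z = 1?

4.625

Exporter Y's profit: π = q_Y(73 − 4(q_Y + q_Z)) − 32q_Y.
∂π/∂q_Y = 41 − 8q_Y − 4q_Z = 0, so q_Y = 5.125 − 0.5q_Z.
At q_Z = 1: q_Y = 5.125 − 0.5·1 = 4.625.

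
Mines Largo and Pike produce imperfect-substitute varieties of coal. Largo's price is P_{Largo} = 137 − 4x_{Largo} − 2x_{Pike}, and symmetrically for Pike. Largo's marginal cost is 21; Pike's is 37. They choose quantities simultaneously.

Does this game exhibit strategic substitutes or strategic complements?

strategic substitutes

Mine Largo's profit: π = x_{Largo}(137 − 4x_{Largo} − 2x_{Pike}) − 21x_{Largo}.
∂π/∂x_{Largo} = 116 − 8x_{Largo} − 2x_{Pike} = 0 ⇒ x_{Largo} = 14.5 − 0.25x_{Pike}.
The best-response slope dx_{Largo}/dx_{Pike} = −0.25 < 0: the reaction function is downward-sloping, so the choices are strategic substitutes.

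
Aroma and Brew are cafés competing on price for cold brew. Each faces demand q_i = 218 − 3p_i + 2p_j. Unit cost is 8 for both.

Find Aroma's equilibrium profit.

Aroma's profit: π = (p_{Aroma} − 8)(218 − 3p_{Aroma} + 2p_{Brew}).
∂π/∂p_{Aroma} = 242 − 6p_{Aroma} + 2p_{Brew} = 0 ⇒ p_{Aroma} = 121/3 + (1/3)p_{Brew}.
Setting p_{Aroma} = p_{Brew} in the reaction function: p_{Aroma} = 121/3 + (1/3)p_{Aroma}, so p_{Aroma} = (121/3) / (2/3) = 60.5.
q_{Aroma} = 218 − 3·60.5 + 2·60.5 = 157.5.
Profit = (60.5 − 8)·157.5 = 8268.75.

8268.75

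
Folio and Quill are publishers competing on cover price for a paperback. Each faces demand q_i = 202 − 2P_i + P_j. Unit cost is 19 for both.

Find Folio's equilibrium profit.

Folio's profit: π = (P_{Folio} − 19)(202 − 2P_{Folio} + P_{Quill}).
∂π/∂P_{Folio} = 240 − 4P_{Folio} + P_{Quill} = 0 ⇒ P_{Folio} = 60 + 0.25P_{Quill}.
By symmetry P_{Quill} = P_{Folio}; substituting into the reaction function, 0.75P_{Folio} = 60 and P_{Folio} = 80.
q_{Folio} = 202 − 2·80 + 80 = 122.
Profit = (80 − 19)·122 = 7442.

7442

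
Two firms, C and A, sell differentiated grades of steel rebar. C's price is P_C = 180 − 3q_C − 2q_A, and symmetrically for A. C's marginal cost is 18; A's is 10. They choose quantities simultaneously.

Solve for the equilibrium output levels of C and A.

19.75, 21.75

Firm C's profit: π = q_C(180 − 3q_C − 2q_A) − 18q_C.
∂π/∂q_C = 162 − 6q_C − 2q_A = 0 ⇒ q_C = 27 − (1/3)q_A.
Similarly q_A = 85/3 − (1/3)q_C.
Solving the two reaction functions simultaneously: (1 − (−1/3)(−1/3))q_C = 27 − (1/3)·(85/3), so (8/9)q_C = 158/9 and q_C = 19.75.
Then q_A = 85/3 − (1/3)·19.75 = 21.75.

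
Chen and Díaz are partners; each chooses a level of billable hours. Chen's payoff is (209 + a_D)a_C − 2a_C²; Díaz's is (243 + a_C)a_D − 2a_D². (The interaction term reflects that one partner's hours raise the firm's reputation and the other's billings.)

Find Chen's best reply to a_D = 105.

78.5

Expanding Chen's payoff: 209a_C + a_Da_C − 2a_C².
∂π/∂a_C = 209 + a_D − 4a_C = 0, so a_C = 52.25 + 0.25a_D.
At a_D = 105: a_C = 52.25 + 0.25·105 = 78.5.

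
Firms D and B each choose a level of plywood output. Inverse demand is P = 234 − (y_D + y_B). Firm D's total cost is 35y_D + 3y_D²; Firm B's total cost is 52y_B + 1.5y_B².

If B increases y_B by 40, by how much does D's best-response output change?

Firm D's profit: π = y_D(234 − (y_D + y_B)) − 35y_D − 3y_D².
∂π/∂y_D = 199 − 8y_D − y_B = 0, so y_D = 24.875 − 0.125y_B.
The reaction-function slope is −0.125, so a 40-unit rise in y_B moves y_D by −0.125 × 40 = −5. D's best response falls — the actions are strategic substitutes.

-5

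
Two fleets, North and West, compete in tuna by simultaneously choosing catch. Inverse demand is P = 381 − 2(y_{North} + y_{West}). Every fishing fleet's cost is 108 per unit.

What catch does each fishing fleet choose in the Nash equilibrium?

45.5

Fishing fleet North's profit: π = y_{North}(381 − 2(y_{North} + y_{West})) − 108y_{North}.
∂π/∂y_{North} = 273 − 4y_{North} − 2y_{West} = 0, so y_{North} = 68.25 − 0.5y_{West}.
By symmetry y_{West} = y_{North}; substituting into the reaction function, 1.5y_{North} = 68.25 and y_{North} = 45.5.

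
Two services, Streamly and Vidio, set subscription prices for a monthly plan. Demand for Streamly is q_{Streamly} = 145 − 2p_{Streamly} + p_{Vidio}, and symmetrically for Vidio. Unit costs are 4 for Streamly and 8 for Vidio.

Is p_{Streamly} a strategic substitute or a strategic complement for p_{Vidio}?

Streamly's profit: π = (p_{Streamly} − 4)(145 − 2p_{Streamly} + p_{Vidio}).
∂π/∂p_{Streamly} = 153 − 4p_{Streamly} + p_{Vidio} = 0 ⇒ p_{Streamly} = 38.25 + 0.25p_{Vidio}.
The best-response slope dp_{Streamly}/dp_{Vidio} = 0.25 > 0: the reaction function is upward-sloping, so the choices are strategic complements.

strategic complements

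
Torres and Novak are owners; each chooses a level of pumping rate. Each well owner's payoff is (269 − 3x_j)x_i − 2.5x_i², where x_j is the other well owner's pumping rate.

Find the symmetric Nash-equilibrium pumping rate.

Torres's payoff is (269 − 3x_N)x_T − 2.5x_T².
∂π/∂x_T = 269 − 3x_N − 5x_T = 0, so x_T = 53.8 − 0.6x_N.
The game is symmetric, so in equilibrium x_N = x_T: the reaction function gives 1.6x_T = 53.8, hence x_T = 33.625.

33.625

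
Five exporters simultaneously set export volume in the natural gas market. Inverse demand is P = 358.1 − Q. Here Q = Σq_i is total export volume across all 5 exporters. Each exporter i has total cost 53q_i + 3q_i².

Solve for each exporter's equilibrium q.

25.425

A representative exporter's profit is π_i = q_i(358.1 − Q) − 53q_i − 3q_i², with Q = q_i + Σ_{j≠i} q_j.
First-order condition: 305.1 − 8q_i − Σ_{j≠i} q_j = 0.
Imposing symmetry (q_j = q for all j) turns Σ_{j≠i} q_j into 4q, so 305.1 = 12q and q = 25.425.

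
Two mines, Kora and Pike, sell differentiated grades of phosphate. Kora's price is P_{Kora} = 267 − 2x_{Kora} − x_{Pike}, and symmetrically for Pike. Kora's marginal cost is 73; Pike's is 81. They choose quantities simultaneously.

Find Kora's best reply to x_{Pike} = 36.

39.5

Mine Kora's profit: π = x_{Kora}(267 − 2x_{Kora} − x_{Pike}) − 73x_{Kora}.
∂π/∂x_{Kora} = 194 − 4x_{Kora} − x_{Pike} = 0 ⇒ x_{Kora} = 48.5 − 0.25x_{Pike}.
At x_{Pike} = 36: x_{Kora} = 48.5 − 0.25·36 = 39.5.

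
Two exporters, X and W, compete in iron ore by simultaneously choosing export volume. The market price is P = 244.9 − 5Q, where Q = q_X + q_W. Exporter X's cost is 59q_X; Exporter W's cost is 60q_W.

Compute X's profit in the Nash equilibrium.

Exporter X's profit: π = q_X(244.9 − 5(q_X + q_W)) − 59q_X.
∂π/∂q_X = 185.9 − 10q_X − 5q_W = 0, so q_X = 18.59 − 0.5q_W.
By the same steps for W: q_W = 18.49 − 0.5q_X.
Solving the two reaction functions simultaneously: (1 − (−0.5)(−0.5))q_X = 18.59 − 0.5·18.49, so 0.75q_X = 9.345 and q_X = 12.46.
Then q_W = 18.49 − 0.5·12.46 = 12.26.
Price P = 244.9 − 5·24.72 = 121.3.
X's profit: (121.3 − 59)·12.46 = 776.258.

776.258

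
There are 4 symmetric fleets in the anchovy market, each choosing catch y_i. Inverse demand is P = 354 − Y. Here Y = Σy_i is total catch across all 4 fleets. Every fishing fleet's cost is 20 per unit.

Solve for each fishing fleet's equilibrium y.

66.8

A representative fishing fleet's profit is π_i = y_i(354 − Y) − 20y_i, with Y = y_i + Σ_{j≠i} y_j.
First-order condition: 334 − 2y_i − Σ_{j≠i} y_j = 0.
In a symmetric equilibrium every fishing fleet chooses the same y, so Σ_{j≠i} y_j = 3y. The condition becomes 334 − 5y = 0, giving y = 334/5 = 66.8.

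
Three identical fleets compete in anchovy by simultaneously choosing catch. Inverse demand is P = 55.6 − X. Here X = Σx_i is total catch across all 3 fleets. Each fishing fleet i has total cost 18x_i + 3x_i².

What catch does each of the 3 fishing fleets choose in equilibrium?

A representative fishing fleet's profit is π_i = x_i(55.6 − X) − 18x_i − 3x_i², with X = x_i + Σ_{j≠i} x_j.
First-order condition: 37.6 − 8x_i − Σ_{j≠i} x_j = 0.
Imposing symmetry (x_j = x for all j) turns Σ_{j≠i} x_j into 2x, so 37.6 = 10x and x = 3.76.

3.76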